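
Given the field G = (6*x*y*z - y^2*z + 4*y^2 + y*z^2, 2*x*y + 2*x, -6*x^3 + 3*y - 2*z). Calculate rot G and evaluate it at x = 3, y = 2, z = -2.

(3, 186, 14)

(∇×G)₁ = ∂G₃/∂y − ∂G₂/∂z = 3
(∇×G)₂ = ∂G₁/∂z − ∂G₃/∂x = 18*x^2 + 6*x*y - y^2 + 2*y*z
(∇×G)₃ = ∂G₂/∂x − ∂G₁/∂y = -6*x*z + 2*y*z - 6*y - z^2 + 2
∇×G = (3, 18*x^2 + 6*x*y - y^2 + 2*y*z, -6*x*z + 2*y*z - 6*y - z^2 + 2)
At (3, 2, -2): (3, 186, 14).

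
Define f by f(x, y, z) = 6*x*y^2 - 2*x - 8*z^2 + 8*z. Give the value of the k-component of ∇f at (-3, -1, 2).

-24

(∇f)_3 = ∂f/∂z = -16*z + 8
At (-3, -1, 2): -24.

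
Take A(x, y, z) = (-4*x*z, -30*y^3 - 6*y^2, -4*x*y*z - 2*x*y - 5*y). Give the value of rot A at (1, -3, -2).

(∇×A)₁ = ∂A₃/∂y − ∂A₂/∂z = -4*x*z - 2*x - 5
(∇×A)₂ = ∂A₁/∂z − ∂A₃/∂x = -4*x + 4*y*z + 2*y
(∇×A)₃ = ∂A₂/∂x − ∂A₁/∂y = 0
∇×A = (-4*x*z - 2*x - 5, -4*x + 4*y*z + 2*y, 0)
At (1, -3, -2): (1, 14, 0).

(1, 14, 0)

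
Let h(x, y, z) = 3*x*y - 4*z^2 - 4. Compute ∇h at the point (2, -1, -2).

∂h/∂x = 3*y
∂h/∂y = 3*x
∂h/∂z = -8*z
∇h = (3*y, 3*x, -8*z)
At (2, -1, -2): (-3, 6, 16).

(-3, 6, 16)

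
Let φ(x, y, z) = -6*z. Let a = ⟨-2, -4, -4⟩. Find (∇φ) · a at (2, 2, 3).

∂φ/∂x = 0
∂φ/∂y = 0
∂φ/∂z = -6
∇φ at (2, 2, 3) = (0, 0, -6)
∇φ · a = (0)(-2) + (0)(-4) + (-6)(-4) = 24

24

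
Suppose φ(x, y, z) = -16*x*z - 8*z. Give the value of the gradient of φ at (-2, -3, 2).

(-32, 0, 24)

∂φ/∂x = -16*z
∂φ/∂y = 0
∂φ/∂z = -16*x - 8
∇φ = (-16*z, 0, -16*x - 8)
At (-2, -3, 2): (-32, 0, 24).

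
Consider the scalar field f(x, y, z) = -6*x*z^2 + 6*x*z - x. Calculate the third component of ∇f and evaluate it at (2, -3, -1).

36

(∇f)_3 = ∂f/∂z = -12*x*z + 6*x
At (2, -3, -1): 36.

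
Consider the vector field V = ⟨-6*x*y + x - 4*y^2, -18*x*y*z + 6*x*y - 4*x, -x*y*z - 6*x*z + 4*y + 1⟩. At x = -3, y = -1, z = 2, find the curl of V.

(∇×V)₁ = ∂V₃/∂y − ∂V₂/∂z = 18*x*y - x*z + 4
(∇×V)₂ = ∂V₁/∂z − ∂V₃/∂x = y*z + 6*z
(∇×V)₃ = ∂V₂/∂x − ∂V₁/∂y = 6*x - 18*y*z + 14*y - 4
∇×V = (18*x*y - x*z + 4, y*z + 6*z, 6*x - 18*y*z + 14*y - 4)
At (-3, -1, 2): (64, 10, 0).

(64, 10, 0)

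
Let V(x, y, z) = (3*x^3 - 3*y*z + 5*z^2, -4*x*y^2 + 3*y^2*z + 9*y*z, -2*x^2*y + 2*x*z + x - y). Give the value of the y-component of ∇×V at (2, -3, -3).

-40

(∇×V)_2 = ∂V₁/∂z − ∂V₃/∂x
= -3*y + 10*z − (-4*x*y + 2*z + 1)
= 4*x*y - 3*y + 8*z - 1
At (2, -3, -3): -40.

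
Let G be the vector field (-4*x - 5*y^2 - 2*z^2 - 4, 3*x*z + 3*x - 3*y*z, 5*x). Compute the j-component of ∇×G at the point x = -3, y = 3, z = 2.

-13

(∇×G)_2 = ∂G₁/∂z − ∂G₃/∂x
= -4*z − (5)
= -4*z - 5
At (-3, 3, 2): -13.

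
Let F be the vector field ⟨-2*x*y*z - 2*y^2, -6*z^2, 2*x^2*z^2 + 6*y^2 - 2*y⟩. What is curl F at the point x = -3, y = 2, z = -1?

(10, 24, 14)

(∇×F)₁ = ∂F₃/∂y − ∂F₂/∂z = 12*y + 12*z - 2
(∇×F)₂ = ∂F₁/∂z − ∂F₃/∂x = -2*x*y - 4*x*z^2
(∇×F)₃ = ∂F₂/∂x − ∂F₁/∂y = 2*x*z + 4*y
∇×F = (12*y + 12*z - 2, -2*x*y - 4*x*z^2, 2*x*z + 4*y)
At (-3, 2, -1): (10, 24, 14).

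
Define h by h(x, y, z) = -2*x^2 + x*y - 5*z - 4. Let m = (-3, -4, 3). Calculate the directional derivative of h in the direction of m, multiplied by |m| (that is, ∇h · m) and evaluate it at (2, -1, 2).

4

∂h/∂x = -4*x + y
∂h/∂y = x
∂h/∂z = -5
∇h at (2, -1, 2) = (-9, 2, -5)
∇h · m = (-9)(-3) + (2)(-4) + (-5)(3) = 4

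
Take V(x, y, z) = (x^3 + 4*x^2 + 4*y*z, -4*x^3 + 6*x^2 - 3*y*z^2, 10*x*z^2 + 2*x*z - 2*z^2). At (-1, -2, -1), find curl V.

(12, -16, -20)

(∇×V)₁ = ∂V₃/∂y − ∂V₂/∂z = 6*y*z
(∇×V)₂ = ∂V₁/∂z − ∂V₃/∂x = 4*y - 10*z^2 - 2*z
(∇×V)₃ = ∂V₂/∂x − ∂V₁/∂y = -12*x^2 + 12*x - 4*z
∇×V = (6*y*z, 4*y - 10*z^2 - 2*z, -12*x^2 + 12*x - 4*z)
At (-1, -2, -1): (12, -16, -20).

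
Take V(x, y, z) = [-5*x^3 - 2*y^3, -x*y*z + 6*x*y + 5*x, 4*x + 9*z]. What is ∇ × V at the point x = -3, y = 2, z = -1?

(∇×V)₁ = ∂V₃/∂y − ∂V₂/∂z = x*y
(∇×V)₂ = ∂V₁/∂z − ∂V₃/∂x = -4
(∇×V)₃ = ∂V₂/∂x − ∂V₁/∂y = 6*y^2 - y*z + 6*y + 5
∇×V = (x*y, -4, 6*y^2 - y*z + 6*y + 5)
At (-3, 2, -1): (-6, -4, 43).

(-6, -4, 43)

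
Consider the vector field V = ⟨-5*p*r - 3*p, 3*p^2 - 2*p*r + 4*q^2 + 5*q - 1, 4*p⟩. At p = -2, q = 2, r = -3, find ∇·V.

33

∂V₁/∂p = -5*r - 3
∂V₂/∂q = 8*q + 5
∂V₃/∂r = 0
∇·V = 8*q - 5*r + 2
At (-2, 2, -3): 33.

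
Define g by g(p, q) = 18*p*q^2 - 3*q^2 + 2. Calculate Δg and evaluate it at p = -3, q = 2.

-114

∂²g/∂p² = 0
∂²g/∂q² = 6*(6*p - 1)
∇²g = 36*p - 6
At (-3, 2): -114.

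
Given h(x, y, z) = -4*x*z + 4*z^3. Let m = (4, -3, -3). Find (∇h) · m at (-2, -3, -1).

∂h/∂x = -4*z
∂h/∂y = 0
∂h/∂z = -4*x + 12*z^2
∇h at (-2, -3, -1) = (4, 0, 20)
∇h · m = (4)(4) + (0)(-3) + (20)(-3) = -44

-44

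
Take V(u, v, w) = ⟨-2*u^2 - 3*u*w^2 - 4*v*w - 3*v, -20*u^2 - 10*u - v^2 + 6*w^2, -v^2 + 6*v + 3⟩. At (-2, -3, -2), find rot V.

(36, -12, 65)

(∇×V)₁ = ∂V₃/∂v − ∂V₂/∂w = -2*v - 12*w + 6
(∇×V)₂ = ∂V₁/∂w − ∂V₃/∂u = -6*u*w - 4*v
(∇×V)₃ = ∂V₂/∂u − ∂V₁/∂v = -40*u + 4*w - 7
∇×V = (-2*v - 12*w + 6, -6*u*w - 4*v, -40*u + 4*w - 7)
At (-2, -3, -2): (36, -12, 65).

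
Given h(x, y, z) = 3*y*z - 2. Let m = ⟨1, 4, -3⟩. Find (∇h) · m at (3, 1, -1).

-21

∂h/∂x = 0
∂h/∂y = 3*z
∂h/∂z = 3*y
∇h at (3, 1, -1) = (0, -3, 3)
∇h · m = (0)(1) + (-3)(4) + (3)(-3) = -21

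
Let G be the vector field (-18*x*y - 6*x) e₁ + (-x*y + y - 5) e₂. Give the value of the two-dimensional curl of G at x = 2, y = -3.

39

∂G₂/∂x = -y
∂G₁/∂y = -18*x
Scalar curl = 18*x - y
At (2, -3): 39.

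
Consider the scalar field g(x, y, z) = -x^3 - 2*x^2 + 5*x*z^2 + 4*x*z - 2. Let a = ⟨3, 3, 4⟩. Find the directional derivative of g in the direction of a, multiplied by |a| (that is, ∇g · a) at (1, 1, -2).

∂g/∂x = -3*x^2 - 4*x + 5*z^2 + 4*z
∂g/∂y = 0
∂g/∂z = 10*x*z + 4*x
∇g at (1, 1, -2) = (5, 0, -16)
∇g · a = (5)(3) + (0)(3) + (-16)(4) = -49

-49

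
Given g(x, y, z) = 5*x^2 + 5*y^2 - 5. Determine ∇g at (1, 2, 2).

(10, 20, 0)

∂g/∂x = 10*x
∂g/∂y = 10*y
∂g/∂z = 0
∇g = (10*x, 10*y, 0)
At (1, 2, 2): (10, 20, 0).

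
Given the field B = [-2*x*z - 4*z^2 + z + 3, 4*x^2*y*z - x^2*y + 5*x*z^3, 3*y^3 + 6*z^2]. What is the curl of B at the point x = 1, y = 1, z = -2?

(-55, 15, -58)

(∇×B)₁ = ∂B₃/∂y − ∂B₂/∂z = -4*x^2*y - 15*x*z^2 + 9*y^2
(∇×B)₂ = ∂B₁/∂z − ∂B₃/∂x = -2*x - 8*z + 1
(∇×B)₃ = ∂B₂/∂x − ∂B₁/∂y = 8*x*y*z - 2*x*y + 5*z^3
∇×B = (-4*x^2*y - 15*x*z^2 + 9*y^2, -2*x - 8*z + 1, 8*x*y*z - 2*x*y + 5*z^3)
At (1, 1, -2): (-55, 15, -58).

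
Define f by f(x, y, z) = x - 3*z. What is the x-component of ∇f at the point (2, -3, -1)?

(∇f)_1 = ∂f/∂x = 1
At (2, -3, -1): 1.

1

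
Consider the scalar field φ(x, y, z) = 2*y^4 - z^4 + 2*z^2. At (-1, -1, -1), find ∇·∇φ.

16

∂²φ/∂x² = 0
∂²φ/∂y² = 24*y^2
∂²φ/∂z² = 4*(-3*z^2 + 1)
∇²φ = 24*y^2 - 12*z^2 + 4
At (-1, -1, -1): 16.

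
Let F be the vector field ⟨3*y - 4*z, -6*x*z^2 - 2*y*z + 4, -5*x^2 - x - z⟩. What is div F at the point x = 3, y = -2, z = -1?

∂F₁/∂x = 0
∂F₂/∂y = -2*z
∂F₃/∂z = -1
∇·F = -2*z - 1
At (3, -2, -1): 1.

1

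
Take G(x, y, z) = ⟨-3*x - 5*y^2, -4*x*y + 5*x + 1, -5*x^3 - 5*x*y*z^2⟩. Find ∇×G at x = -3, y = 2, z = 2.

(60, 175, 17)

(∇×G)₁ = ∂G₃/∂y − ∂G₂/∂z = -5*x*z^2
(∇×G)₂ = ∂G₁/∂z − ∂G₃/∂x = 15*x^2 + 5*y*z^2
(∇×G)₃ = ∂G₂/∂x − ∂G₁/∂y = 6*y + 5
∇×G = (-5*x*z^2, 15*x^2 + 5*y*z^2, 6*y + 5)
At (-3, 2, 2): (60, 175, 17).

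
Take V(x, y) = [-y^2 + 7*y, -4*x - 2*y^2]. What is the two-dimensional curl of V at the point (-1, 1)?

-9

∂V₂/∂x = -4
∂V₁/∂y = -2*y + 7
Scalar curl = 2*y - 11
At (-1, 1): -9.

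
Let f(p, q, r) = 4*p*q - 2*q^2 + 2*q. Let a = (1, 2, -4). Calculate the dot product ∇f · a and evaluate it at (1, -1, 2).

16

∂f/∂p = 4*q
∂f/∂q = 4*p - 4*q + 2
∂f/∂r = 0
∇f at (1, -1, 2) = (-4, 10, 0)
∇f · a = (-4)(1) + (10)(2) + (0)(-4) = 16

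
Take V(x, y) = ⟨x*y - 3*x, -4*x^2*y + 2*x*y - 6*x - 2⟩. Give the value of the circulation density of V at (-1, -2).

-25

∂V₂/∂x = -8*x*y + 2*y - 6
∂V₁/∂y = x
Scalar curl = -8*x*y - x + 2*y - 6
At (-1, -2): -25.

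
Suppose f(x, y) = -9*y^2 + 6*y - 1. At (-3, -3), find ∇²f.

-18

∂²f/∂x² = 0
∂²f/∂y² = -18
∇²f = -18
At (-3, -3): -18.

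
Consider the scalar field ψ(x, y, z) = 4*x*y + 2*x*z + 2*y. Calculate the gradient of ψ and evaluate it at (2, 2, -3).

(2, 10, 4)

∂ψ/∂x = 4*y + 2*z
∂ψ/∂y = 4*x + 2
∂ψ/∂z = 2*x
∇ψ = (4*y + 2*z, 4*x + 2, 2*x)
At (2, 2, -3): (2, 10, 4).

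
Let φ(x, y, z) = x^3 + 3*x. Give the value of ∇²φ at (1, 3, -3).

6

∂²φ/∂x² = 6*x
∂²φ/∂y² = 0
∂²φ/∂z² = 0
∇²φ = 6*x
At (1, 3, -3): 6.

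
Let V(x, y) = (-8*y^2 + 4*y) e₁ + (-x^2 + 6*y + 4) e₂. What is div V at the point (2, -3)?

6

∂V₁/∂x = 0
∂V₂/∂y = 6
∇·V = 6
At (2, -3): 6.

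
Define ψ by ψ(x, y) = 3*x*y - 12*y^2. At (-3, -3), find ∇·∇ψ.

-24

∂²ψ/∂x² = 0
∂²ψ/∂y² = -24
∇²ψ = -24
At (-3, -3): -24.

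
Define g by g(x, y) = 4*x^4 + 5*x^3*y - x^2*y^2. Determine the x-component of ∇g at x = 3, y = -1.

291

(∇g)_1 = ∂g/∂x = 16*x^3 + 15*x^2*y - 2*x*y^2
At (3, -1): 291.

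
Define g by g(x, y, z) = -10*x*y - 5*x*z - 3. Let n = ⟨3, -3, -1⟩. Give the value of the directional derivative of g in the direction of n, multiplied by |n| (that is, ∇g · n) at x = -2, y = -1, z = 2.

∂g/∂x = -10*y - 5*z
∂g/∂y = -10*x
∂g/∂z = -5*x
∇g at (-2, -1, 2) = (0, 20, 10)
∇g · n = (0)(3) + (20)(-3) + (10)(-1) = -70

-70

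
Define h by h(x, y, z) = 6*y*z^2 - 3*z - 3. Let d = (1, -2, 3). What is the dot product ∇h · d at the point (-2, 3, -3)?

∂h/∂x = 0
∂h/∂y = 6*z^2
∂h/∂z = 12*y*z - 3
∇h at (-2, 3, -3) = (0, 54, -111)
∇h · d = (0)(1) + (54)(-2) + (-111)(3) = -441

-441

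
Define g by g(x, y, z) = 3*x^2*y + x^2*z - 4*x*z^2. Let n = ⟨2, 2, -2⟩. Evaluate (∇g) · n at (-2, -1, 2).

-72

∂g/∂x = 6*x*y + 2*x*z - 4*z^2
∂g/∂y = 3*x^2
∂g/∂z = x^2 - 8*x*z
∇g at (-2, -1, 2) = (-12, 12, 36)
∇g · n = (-12)(2) + (12)(2) + (36)(-2) = -72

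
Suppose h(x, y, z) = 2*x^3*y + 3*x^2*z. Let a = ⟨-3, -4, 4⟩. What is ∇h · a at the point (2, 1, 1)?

∂h/∂x = 6*x^2*y + 6*x*z
∂h/∂y = 2*x^3
∂h/∂z = 3*x^2
∇h at (2, 1, 1) = (36, 16, 12)
∇h · a = (36)(-3) + (16)(-4) + (12)(4) = -124

-124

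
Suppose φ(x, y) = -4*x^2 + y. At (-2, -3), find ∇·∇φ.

∂²φ/∂x² = -8
∂²φ/∂y² = 0
∇²φ = -8
At (-2, -3): -8.

-8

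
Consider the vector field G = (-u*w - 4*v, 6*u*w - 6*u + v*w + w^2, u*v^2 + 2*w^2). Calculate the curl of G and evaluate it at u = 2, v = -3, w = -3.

(-15, -11, -20)

(∇×G)₁ = ∂G₃/∂v − ∂G₂/∂w = 2*u*v - 6*u - v - 2*w
(∇×G)₂ = ∂G₁/∂w − ∂G₃/∂u = -u - v^2
(∇×G)₃ = ∂G₂/∂u − ∂G₁/∂v = 6*w - 2
∇×G = (2*u*v - 6*u - v - 2*w, -u - v^2, 6*w - 2)
At (2, -3, -3): (-15, -11, -20).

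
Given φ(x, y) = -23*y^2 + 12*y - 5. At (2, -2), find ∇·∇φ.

-46

∂²φ/∂x² = 0
∂²φ/∂y² = -46
∇²φ = -46
At (2, -2): -46.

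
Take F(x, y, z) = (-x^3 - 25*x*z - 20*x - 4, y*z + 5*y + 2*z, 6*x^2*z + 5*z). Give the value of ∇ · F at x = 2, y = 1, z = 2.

∂F₁/∂x = -3*x^2 - 25*z - 20
∂F₂/∂y = z + 5
∂F₃/∂z = 6*x^2 + 5
∇·F = 3*x^2 - 24*z - 10
At (2, 1, 2): -46.

-46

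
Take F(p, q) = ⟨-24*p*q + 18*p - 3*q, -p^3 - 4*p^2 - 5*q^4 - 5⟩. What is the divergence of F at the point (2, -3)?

∂F₁/∂p = -24*q + 18
∂F₂/∂q = -20*q^3
∇·F = -20*q^3 - 24*q + 18
At (2, -3): 630.

630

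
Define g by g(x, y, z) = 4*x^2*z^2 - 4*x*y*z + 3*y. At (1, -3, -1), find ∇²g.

16

∂²g/∂x² = 8*z^2
∂²g/∂y² = 0
∂²g/∂z² = 8*x^2
∇²g = 8*x^2 + 8*z^2
At (1, -3, -1): 16.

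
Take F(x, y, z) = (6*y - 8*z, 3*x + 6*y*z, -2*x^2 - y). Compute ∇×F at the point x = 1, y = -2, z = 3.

(11, -4, -3)

(∇×F)₁ = ∂F₃/∂y − ∂F₂/∂z = -6*y - 1
(∇×F)₂ = ∂F₁/∂z − ∂F₃/∂x = 4*x - 8
(∇×F)₃ = ∂F₂/∂x − ∂F₁/∂y = -3
∇×F = (-6*y - 1, 4*x - 8, -3)
At (1, -2, 3): (11, -4, -3).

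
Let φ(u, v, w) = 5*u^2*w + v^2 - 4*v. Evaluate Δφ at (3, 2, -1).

∂²φ/∂u² = 10*w
∂²φ/∂v² = 2
∂²φ/∂w² = 0
∇²φ = 10*w + 2
At (3, 2, -1): -8.

-8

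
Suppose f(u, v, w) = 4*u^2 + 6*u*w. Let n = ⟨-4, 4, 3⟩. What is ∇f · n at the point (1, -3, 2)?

-62

∂f/∂u = 8*u + 6*w
∂f/∂v = 0
∂f/∂w = 6*u
∇f at (1, -3, 2) = (20, 0, 6)
∇f · n = (20)(-4) + (0)(4) + (6)(3) = -62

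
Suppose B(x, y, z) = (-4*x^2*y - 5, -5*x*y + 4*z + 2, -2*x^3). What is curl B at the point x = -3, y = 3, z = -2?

(∇×B)₁ = ∂B₃/∂y − ∂B₂/∂z = -4
(∇×B)₂ = ∂B₁/∂z − ∂B₃/∂x = 6*x^2
(∇×B)₃ = ∂B₂/∂x − ∂B₁/∂y = 4*x^2 - 5*y
∇×B = (-4, 6*x^2, 4*x^2 - 5*y)
At (-3, 3, -2): (-4, 54, 21).

(-4, 54, 21)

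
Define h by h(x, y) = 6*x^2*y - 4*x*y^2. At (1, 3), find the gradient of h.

(0, -18)

∂h/∂x = 12*x*y - 4*y^2
∂h/∂y = 6*x^2 - 8*x*y
∇h = (12*x*y - 4*y^2, 6*x^2 - 8*x*y)
At (1, 3): (0, -18).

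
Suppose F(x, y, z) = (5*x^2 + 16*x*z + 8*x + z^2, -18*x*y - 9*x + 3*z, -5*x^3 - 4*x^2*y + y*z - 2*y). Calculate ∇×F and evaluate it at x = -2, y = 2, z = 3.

(-18, 2, -45)

(∇×F)₁ = ∂F₃/∂y − ∂F₂/∂z = -4*x^2 + z - 5
(∇×F)₂ = ∂F₁/∂z − ∂F₃/∂x = 15*x^2 + 8*x*y + 16*x + 2*z
(∇×F)₃ = ∂F₂/∂x − ∂F₁/∂y = -18*y - 9
∇×F = (-4*x^2 + z - 5, 15*x^2 + 8*x*y + 16*x + 2*z, -18*y - 9)
At (-2, 2, 3): (-18, 2, -45).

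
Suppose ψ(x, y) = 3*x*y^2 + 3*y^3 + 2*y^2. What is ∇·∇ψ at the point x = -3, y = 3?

40

∂²ψ/∂x² = 0
∂²ψ/∂y² = 2*(3*x + 9*y + 2)
∇²ψ = 6*x + 18*y + 4
At (-3, 3): 40.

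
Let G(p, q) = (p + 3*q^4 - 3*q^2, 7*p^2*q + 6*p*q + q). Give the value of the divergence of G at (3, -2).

∂G₁/∂p = 1
∂G₂/∂q = 7*p^2 + 6*p + 1
∇·G = 7*p^2 + 6*p + 2
At (3, -2): 83.

83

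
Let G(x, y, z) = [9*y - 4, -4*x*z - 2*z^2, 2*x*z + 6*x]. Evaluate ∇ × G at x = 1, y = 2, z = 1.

(∇×G)₁ = ∂G₃/∂y − ∂G₂/∂z = 4*x + 4*z
(∇×G)₂ = ∂G₁/∂z − ∂G₃/∂x = -2*z - 6
(∇×G)₃ = ∂G₂/∂x − ∂G₁/∂y = -4*z - 9
∇×G = (4*x + 4*z, -2*z - 6, -4*z - 9)
At (1, 2, 1): (8, -8, -13).

(8, -8, -13)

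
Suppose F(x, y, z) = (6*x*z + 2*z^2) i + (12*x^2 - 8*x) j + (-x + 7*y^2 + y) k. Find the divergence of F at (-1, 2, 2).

∂F₁/∂x = 6*z
∂F₂/∂y = 0
∂F₃/∂z = 0
∇·F = 6*z
At (-1, 2, 2): 12.

12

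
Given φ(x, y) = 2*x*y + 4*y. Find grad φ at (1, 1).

∂φ/∂x = 2*y
∂φ/∂y = 2*x + 4
∇φ = (2*y, 2*x + 4)
At (1, 1): (2, 6).

(2, 6)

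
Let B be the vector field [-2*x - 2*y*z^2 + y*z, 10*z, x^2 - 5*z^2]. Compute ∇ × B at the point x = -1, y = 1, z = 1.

(∇×B)₁ = ∂B₃/∂y − ∂B₂/∂z = -10
(∇×B)₂ = ∂B₁/∂z − ∂B₃/∂x = -2*x - 4*y*z + y
(∇×B)₃ = ∂B₂/∂x − ∂B₁/∂y = 2*z^2 - z
∇×B = (-10, -2*x - 4*y*z + y, 2*z^2 - z)
At (-1, 1, 1): (-10, -1, 1).

(-10, -1, 1)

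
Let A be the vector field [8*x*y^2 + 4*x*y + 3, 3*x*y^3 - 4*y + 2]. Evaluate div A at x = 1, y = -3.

∂A₁/∂x = 8*y^2 + 4*y
∂A₂/∂y = 9*x*y^2 - 4
∇·A = 9*x*y^2 + 8*y^2 + 4*y - 4
At (1, -3): 137.

137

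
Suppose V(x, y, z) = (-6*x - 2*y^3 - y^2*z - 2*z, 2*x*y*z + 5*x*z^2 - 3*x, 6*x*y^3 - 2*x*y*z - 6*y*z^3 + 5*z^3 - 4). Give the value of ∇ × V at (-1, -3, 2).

(∇×V)₁ = ∂V₃/∂y − ∂V₂/∂z = 18*x*y^2 - 2*x*y - 12*x*z - 6*z^3
(∇×V)₂ = ∂V₁/∂z − ∂V₃/∂x = -6*y^3 - y^2 + 2*y*z - 2
(∇×V)₃ = ∂V₂/∂x − ∂V₁/∂y = 6*y^2 + 4*y*z + 5*z^2 - 3
∇×V = (18*x*y^2 - 2*x*y - 12*x*z - 6*z^3, -6*y^3 - y^2 + 2*y*z - 2, 6*y^2 + 4*y*z + 5*z^2 - 3)
At (-1, -3, 2): (-192, 139, 47).

(-192, 139, 47)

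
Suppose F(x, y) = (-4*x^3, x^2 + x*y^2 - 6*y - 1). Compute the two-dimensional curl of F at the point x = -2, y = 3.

5

∂F₂/∂x = 2*x + y^2
∂F₁/∂y = 0
Scalar curl = 2*x + y^2
At (-2, 3): 5.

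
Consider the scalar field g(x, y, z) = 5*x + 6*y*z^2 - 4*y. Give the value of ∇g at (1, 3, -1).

∂g/∂x = 5
∂g/∂y = 6*z^2 - 4
∂g/∂z = 12*y*z
∇g = (5, 6*z^2 - 4, 12*y*z)
At (1, 3, -1): (5, 2, -36).

(5, 2, -36)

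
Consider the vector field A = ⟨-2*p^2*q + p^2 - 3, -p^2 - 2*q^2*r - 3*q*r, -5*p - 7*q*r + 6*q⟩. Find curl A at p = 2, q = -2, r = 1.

(∇×A)₁ = ∂A₃/∂q − ∂A₂/∂r = 2*q^2 + 3*q - 7*r + 6
(∇×A)₂ = ∂A₁/∂r − ∂A₃/∂p = 5
(∇×A)₃ = ∂A₂/∂p − ∂A₁/∂q = 2*p^2 - 2*p
∇×A = (2*q^2 + 3*q - 7*r + 6, 5, 2*p^2 - 2*p)
At (2, -2, 1): (1, 5, 4).

(1, 5, 4)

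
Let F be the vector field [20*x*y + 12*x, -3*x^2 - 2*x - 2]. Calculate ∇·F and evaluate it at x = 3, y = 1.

32

∂F₁/∂x = 20*y + 12
∂F₂/∂y = 0
∇·F = 20*y + 12
At (3, 1): 32.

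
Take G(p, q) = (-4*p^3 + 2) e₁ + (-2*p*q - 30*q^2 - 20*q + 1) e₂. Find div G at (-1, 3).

-210

∂G₁/∂p = -12*p^2
∂G₂/∂q = -2*p - 60*q - 20
∇·G = -12*p^2 - 2*p - 60*q - 20
At (-1, 3): -210.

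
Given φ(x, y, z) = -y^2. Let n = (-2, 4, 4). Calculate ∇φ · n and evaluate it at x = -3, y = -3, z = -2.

∂φ/∂x = 0
∂φ/∂y = -2*y
∂φ/∂z = 0
∇φ at (-3, -3, -2) = (0, 6, 0)
∇φ · n = (0)(-2) + (6)(4) + (0)(4) = 24

24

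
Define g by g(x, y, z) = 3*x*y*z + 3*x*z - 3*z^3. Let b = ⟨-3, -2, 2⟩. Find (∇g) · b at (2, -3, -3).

∂g/∂x = 3*y*z + 3*z
∂g/∂y = 3*x*z
∂g/∂z = 3*x*y + 3*x - 9*z^2
∇g at (2, -3, -3) = (18, -18, -93)
∇g · b = (18)(-3) + (-18)(-2) + (-93)(2) = -204

-204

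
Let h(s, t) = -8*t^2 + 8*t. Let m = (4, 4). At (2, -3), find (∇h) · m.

224

∂h/∂s = 0
∂h/∂t = -16*t + 8
∇h at (2, -3) = (0, 56)
∇h · m = (0)(4) + (56)(4) = 224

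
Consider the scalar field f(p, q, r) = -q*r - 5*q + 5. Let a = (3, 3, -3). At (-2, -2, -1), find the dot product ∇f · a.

-18

∂f/∂p = 0
∂f/∂q = -r - 5
∂f/∂r = -q
∇f at (-2, -2, -1) = (0, -4, 2)
∇f · a = (0)(3) + (-4)(3) + (2)(-3) = -18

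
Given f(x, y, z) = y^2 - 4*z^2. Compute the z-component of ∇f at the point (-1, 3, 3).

(∇f)_3 = ∂f/∂z = -8*z
At (-1, 3, 3): -24.

-24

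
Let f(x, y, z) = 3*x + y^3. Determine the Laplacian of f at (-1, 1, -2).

∂²f/∂x² = 0
∂²f/∂y² = 6*y
∂²f/∂z² = 0
∇²f = 6*y
At (-1, 1, -2): 6.

6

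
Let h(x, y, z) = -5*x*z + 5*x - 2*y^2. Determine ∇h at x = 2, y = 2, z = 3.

(-10, -8, -10)

∂h/∂x = -5*z + 5
∂h/∂y = -4*y
∂h/∂z = -5*x
∇h = (-5*z + 5, -4*y, -5*x)
At (2, 2, 3): (-10, -8, -10).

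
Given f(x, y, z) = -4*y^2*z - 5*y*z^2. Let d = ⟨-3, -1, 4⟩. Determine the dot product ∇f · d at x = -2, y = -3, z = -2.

∂f/∂x = 0
∂f/∂y = -8*y*z - 5*z^2
∂f/∂z = -4*y^2 - 10*y*z
∇f at (-2, -3, -2) = (0, -68, -96)
∇f · d = (0)(-3) + (-68)(-1) + (-96)(4) = -316

-316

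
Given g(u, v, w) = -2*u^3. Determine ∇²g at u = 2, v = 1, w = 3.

-24

∂²g/∂u² = -12*u
∂²g/∂v² = 0
∂²g/∂w² = 0
∇²g = -12*u
At (2, 1, 3): -24.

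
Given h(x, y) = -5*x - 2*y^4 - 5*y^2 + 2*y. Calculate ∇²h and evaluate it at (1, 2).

-106

∂²h/∂x² = 0
∂²h/∂y² = -2*(12*y^2 + 5)
∇²h = -24*y^2 - 10
At (1, 2): -106.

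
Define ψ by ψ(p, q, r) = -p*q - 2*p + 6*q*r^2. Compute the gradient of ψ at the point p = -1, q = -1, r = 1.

∂ψ/∂p = -q - 2
∂ψ/∂q = -p + 6*r^2
∂ψ/∂r = 12*q*r
∇ψ = (-q - 2, -p + 6*r^2, 12*q*r)
At (-1, -1, 1): (-1, 7, -12).

(-1, 7, -12)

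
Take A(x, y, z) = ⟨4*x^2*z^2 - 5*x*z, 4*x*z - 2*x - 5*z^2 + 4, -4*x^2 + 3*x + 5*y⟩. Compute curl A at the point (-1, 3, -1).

(∇×A)₁ = ∂A₃/∂y − ∂A₂/∂z = -4*x + 10*z + 5
(∇×A)₂ = ∂A₁/∂z − ∂A₃/∂x = 8*x^2*z + 3*x - 3
(∇×A)₃ = ∂A₂/∂x − ∂A₁/∂y = 4*z - 2
∇×A = (-4*x + 10*z + 5, 8*x^2*z + 3*x - 3, 4*z - 2)
At (-1, 3, -1): (-1, -14, -6).

(-1, -14, -6)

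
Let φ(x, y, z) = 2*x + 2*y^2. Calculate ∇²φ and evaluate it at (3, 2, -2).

∂²φ/∂x² = 0
∂²φ/∂y² = 4
∂²φ/∂z² = 0
∇²φ = 4
At (3, 2, -2): 4.

4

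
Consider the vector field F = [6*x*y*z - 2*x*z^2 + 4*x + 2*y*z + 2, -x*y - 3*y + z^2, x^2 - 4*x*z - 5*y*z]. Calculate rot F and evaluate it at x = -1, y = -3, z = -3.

(∇×F)₁ = ∂F₃/∂y − ∂F₂/∂z = -7*z
(∇×F)₂ = ∂F₁/∂z − ∂F₃/∂x = 6*x*y - 4*x*z - 2*x + 2*y + 4*z
(∇×F)₃ = ∂F₂/∂x − ∂F₁/∂y = -6*x*z - y - 2*z
∇×F = (-7*z, 6*x*y - 4*x*z - 2*x + 2*y + 4*z, -6*x*z - y - 2*z)
At (-1, -3, -3): (21, -10, -9).

(21, -10, -9)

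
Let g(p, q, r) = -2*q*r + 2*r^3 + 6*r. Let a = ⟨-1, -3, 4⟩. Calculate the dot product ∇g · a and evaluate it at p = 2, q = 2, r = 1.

38

∂g/∂p = 0
∂g/∂q = -2*r
∂g/∂r = -2*q + 6*r^2 + 6
∇g at (2, 2, 1) = (0, -2, 8)
∇g · a = (0)(-1) + (-2)(-3) + (8)(4) = 38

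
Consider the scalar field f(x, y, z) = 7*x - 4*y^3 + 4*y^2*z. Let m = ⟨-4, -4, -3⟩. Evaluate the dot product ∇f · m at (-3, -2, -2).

∂f/∂x = 7
∂f/∂y = -12*y^2 + 8*y*z
∂f/∂z = 4*y^2
∇f at (-3, -2, -2) = (7, -16, 16)
∇f · m = (7)(-4) + (-16)(-4) + (16)(-3) = -12

-12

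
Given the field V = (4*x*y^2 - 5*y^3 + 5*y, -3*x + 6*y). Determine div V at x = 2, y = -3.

42

∂V₁/∂x = 4*y^2
∂V₂/∂y = 6
∇·V = 4*y^2 + 6
At (2, -3): 42.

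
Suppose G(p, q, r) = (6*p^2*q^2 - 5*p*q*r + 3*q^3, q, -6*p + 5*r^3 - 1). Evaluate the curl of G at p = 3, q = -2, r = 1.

(∇×G)₁ = ∂G₃/∂q − ∂G₂/∂r = 0
(∇×G)₂ = ∂G₁/∂r − ∂G₃/∂p = -5*p*q + 6
(∇×G)₃ = ∂G₂/∂p − ∂G₁/∂q = -12*p^2*q + 5*p*r - 9*q^2
∇×G = (0, -5*p*q + 6, -12*p^2*q + 5*p*r - 9*q^2)
At (3, -2, 1): (0, 36, 195).

(0, 36, 195)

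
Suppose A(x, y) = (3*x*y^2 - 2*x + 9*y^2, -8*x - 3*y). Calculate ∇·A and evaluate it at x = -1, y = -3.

22

∂A₁/∂x = 3*y^2 - 2
∂A₂/∂y = -3
∇·A = 3*y^2 - 5
At (-1, -3): 22.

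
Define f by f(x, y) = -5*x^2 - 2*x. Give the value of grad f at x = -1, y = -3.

∂f/∂x = -10*x - 2
∂f/∂y = 0
∇f = (-10*x - 2, 0)
At (-1, -3): (8, 0).

(8, 0)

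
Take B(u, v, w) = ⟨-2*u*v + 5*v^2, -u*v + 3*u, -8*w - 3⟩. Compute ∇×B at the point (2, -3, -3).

(∇×B)₁ = ∂B₃/∂v − ∂B₂/∂w = 0
(∇×B)₂ = ∂B₁/∂w − ∂B₃/∂u = 0
(∇×B)₃ = ∂B₂/∂u − ∂B₁/∂v = 2*u - 11*v + 3
∇×B = (0, 0, 2*u - 11*v + 3)
At (2, -3, -3): (0, 0, 40).

(0, 0, 40)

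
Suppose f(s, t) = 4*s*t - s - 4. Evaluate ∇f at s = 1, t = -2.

(-9, 4)

∂f/∂s = 4*t - 1
∂f/∂t = 4*s
∇f = (4*t - 1, 4*s)
At (1, -2): (-9, 4).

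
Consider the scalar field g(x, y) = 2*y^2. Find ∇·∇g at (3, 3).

∂²g/∂x² = 0
∂²g/∂y² = 4
∇²g = 4
At (3, 3): 4.

4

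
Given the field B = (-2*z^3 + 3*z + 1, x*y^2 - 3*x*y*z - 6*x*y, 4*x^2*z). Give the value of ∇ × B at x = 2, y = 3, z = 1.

(18, -19, -18)

(∇×B)₁ = ∂B₃/∂y − ∂B₂/∂z = 3*x*y
(∇×B)₂ = ∂B₁/∂z − ∂B₃/∂x = -8*x*z - 6*z^2 + 3
(∇×B)₃ = ∂B₂/∂x − ∂B₁/∂y = y^2 - 3*y*z - 6*y
∇×B = (3*x*y, -8*x*z - 6*z^2 + 3, y^2 - 3*y*z - 6*y)
At (2, 3, 1): (18, -19, -18).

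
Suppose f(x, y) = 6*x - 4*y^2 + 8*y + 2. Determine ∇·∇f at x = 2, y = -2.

∂²f/∂x² = 0
∂²f/∂y² = -8
∇²f = -8
At (2, -2): -8.

-8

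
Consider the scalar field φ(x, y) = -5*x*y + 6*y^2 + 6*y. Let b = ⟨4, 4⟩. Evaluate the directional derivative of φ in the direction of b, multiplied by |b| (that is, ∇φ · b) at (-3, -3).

0

∂φ/∂x = -5*y
∂φ/∂y = -5*x + 12*y + 6
∇φ at (-3, -3) = (15, -15)
∇φ · b = (15)(4) + (-15)(4) = 0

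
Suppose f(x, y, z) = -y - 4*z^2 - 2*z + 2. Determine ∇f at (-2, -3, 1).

∂f/∂x = 0
∂f/∂y = -1
∂f/∂z = -8*z - 2
∇f = (0, -1, -8*z - 2)
At (-2, -3, 1): (0, -1, -10).

(0, -1, -10)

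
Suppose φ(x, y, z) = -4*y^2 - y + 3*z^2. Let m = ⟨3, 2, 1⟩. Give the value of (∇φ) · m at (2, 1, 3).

∂φ/∂x = 0
∂φ/∂y = -8*y - 1
∂φ/∂z = 6*z
∇φ at (2, 1, 3) = (0, -9, 18)
∇φ · m = (0)(3) + (-9)(2) + (18)(1) = 0

0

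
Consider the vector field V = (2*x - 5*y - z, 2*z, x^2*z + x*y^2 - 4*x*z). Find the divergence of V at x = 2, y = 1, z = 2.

∂V₁/∂x = 2
∂V₂/∂y = 0
∂V₃/∂z = x^2 - 4*x
∇·V = x^2 - 4*x + 2
At (2, 1, 2): -2.

-2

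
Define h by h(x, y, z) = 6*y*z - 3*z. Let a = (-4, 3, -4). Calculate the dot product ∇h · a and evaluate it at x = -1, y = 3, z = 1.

∂h/∂x = 0
∂h/∂y = 6*z
∂h/∂z = 6*y - 3
∇h at (-1, 3, 1) = (0, 6, 15)
∇h · a = (0)(-4) + (6)(3) + (15)(-4) = -42

-42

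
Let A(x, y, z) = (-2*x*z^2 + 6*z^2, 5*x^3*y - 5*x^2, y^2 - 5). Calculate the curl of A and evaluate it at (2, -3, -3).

(-6, -12, -200)

(∇×A)₁ = ∂A₃/∂y − ∂A₂/∂z = 2*y
(∇×A)₂ = ∂A₁/∂z − ∂A₃/∂x = -4*x*z + 12*z
(∇×A)₃ = ∂A₂/∂x − ∂A₁/∂y = 15*x^2*y - 10*x
∇×A = (2*y, -4*x*z + 12*z, 15*x^2*y - 10*x)
At (2, -3, -3): (-6, -12, -200).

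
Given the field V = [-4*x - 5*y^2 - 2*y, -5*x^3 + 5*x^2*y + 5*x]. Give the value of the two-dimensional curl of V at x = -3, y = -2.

-88

∂V₂/∂x = -15*x^2 + 10*x*y + 5
∂V₁/∂y = -10*y - 2
Scalar curl = -15*x^2 + 10*x*y + 10*y + 7
At (-3, -2): -88.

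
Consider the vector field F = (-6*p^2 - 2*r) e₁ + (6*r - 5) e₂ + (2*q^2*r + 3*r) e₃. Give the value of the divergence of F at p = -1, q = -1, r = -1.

∂F₁/∂p = -12*p
∂F₂/∂q = 0
∂F₃/∂r = 2*q^2 + 3
∇·F = -12*p + 2*q^2 + 3
At (-1, -1, -1): 17.

17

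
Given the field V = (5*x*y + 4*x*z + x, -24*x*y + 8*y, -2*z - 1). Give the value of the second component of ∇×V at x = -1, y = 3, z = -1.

-4

(∇×V)_2 = ∂V₁/∂z − ∂V₃/∂x
= 4*x − (0)
= 4*x
At (-1, 3, -1): -4.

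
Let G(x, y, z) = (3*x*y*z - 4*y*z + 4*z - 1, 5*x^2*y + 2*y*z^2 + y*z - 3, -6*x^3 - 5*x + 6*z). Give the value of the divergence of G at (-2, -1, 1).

∂G₁/∂x = 3*y*z
∂G₂/∂y = 5*x^2 + 2*z^2 + z
∂G₃/∂z = 6
∇·G = 5*x^2 + 3*y*z + 2*z^2 + z + 6
At (-2, -1, 1): 26.

26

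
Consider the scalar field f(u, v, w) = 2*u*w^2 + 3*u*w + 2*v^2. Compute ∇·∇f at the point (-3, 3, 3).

-8

∂²f/∂u² = 0
∂²f/∂v² = 4
∂²f/∂w² = 4*u
∇²f = 4*u + 4
At (-3, 3, 3): -8.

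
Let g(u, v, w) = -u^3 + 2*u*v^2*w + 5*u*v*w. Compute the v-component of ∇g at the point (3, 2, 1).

39

(∇g)_2 = ∂g/∂v = 4*u*v*w + 5*u*w
At (3, 2, 1): 39.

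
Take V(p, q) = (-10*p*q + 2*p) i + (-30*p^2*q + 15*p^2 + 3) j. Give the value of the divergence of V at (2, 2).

∂V₁/∂p = -10*q + 2
∂V₂/∂q = -30*p^2
∇·V = -30*p^2 - 10*q + 2
At (2, 2): -138.

-138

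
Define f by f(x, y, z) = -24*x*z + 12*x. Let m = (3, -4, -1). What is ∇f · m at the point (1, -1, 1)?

∂f/∂x = -24*z + 12
∂f/∂y = 0
∂f/∂z = -24*x
∇f at (1, -1, 1) = (-12, 0, -24)
∇f · m = (-12)(3) + (0)(-4) + (-24)(-1) = -12

-12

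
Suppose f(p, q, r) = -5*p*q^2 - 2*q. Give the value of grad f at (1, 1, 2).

∂f/∂p = -5*q^2
∂f/∂q = -10*p*q - 2
∂f/∂r = 0
∇f = (-5*q^2, -10*p*q - 2, 0)
At (1, 1, 2): (-5, -12, 0).

(-5, -12, 0)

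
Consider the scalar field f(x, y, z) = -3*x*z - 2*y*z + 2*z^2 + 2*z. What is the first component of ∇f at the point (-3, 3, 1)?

-3

(∇f)_1 = ∂f/∂x = -3*z
At (-3, 3, 1): -3.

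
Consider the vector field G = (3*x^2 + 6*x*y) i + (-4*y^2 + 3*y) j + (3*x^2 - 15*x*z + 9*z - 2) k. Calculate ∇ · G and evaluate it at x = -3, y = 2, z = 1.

∂G₁/∂x = 6*x + 6*y
∂G₂/∂y = -8*y + 3
∂G₃/∂z = -15*x + 9
∇·G = -9*x - 2*y + 12
At (-3, 2, 1): 35.

35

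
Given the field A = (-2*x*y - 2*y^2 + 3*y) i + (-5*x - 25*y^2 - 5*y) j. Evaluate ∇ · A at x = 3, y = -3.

151

∂A₁/∂x = -2*y
∂A₂/∂y = -50*y - 5
∇·A = -52*y - 5
At (3, -3): 151.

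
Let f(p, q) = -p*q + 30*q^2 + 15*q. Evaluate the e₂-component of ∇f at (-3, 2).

(∇f)_2 = ∂f/∂q = -p + 60*q + 15
At (-3, 2): 138.

138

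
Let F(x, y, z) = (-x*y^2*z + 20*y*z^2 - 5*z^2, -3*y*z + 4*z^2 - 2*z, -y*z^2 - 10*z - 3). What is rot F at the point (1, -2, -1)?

(3, 86, -16)

(∇×F)₁ = ∂F₃/∂y − ∂F₂/∂z = 3*y - z^2 - 8*z + 2
(∇×F)₂ = ∂F₁/∂z − ∂F₃/∂x = -x*y^2 + 40*y*z - 10*z
(∇×F)₃ = ∂F₂/∂x − ∂F₁/∂y = 2*x*y*z - 20*z^2
∇×F = (3*y - z^2 - 8*z + 2, -x*y^2 + 40*y*z - 10*z, 2*x*y*z - 20*z^2)
At (1, -2, -1): (3, 86, -16).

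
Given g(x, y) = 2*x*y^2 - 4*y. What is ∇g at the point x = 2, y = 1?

(2, 4)

∂g/∂x = 2*y^2
∂g/∂y = 4*x*y - 4
∇g = (2*y^2, 4*x*y - 4)
At (2, 1): (2, 4).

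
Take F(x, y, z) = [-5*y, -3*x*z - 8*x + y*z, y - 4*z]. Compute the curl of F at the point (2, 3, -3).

(∇×F)₁ = ∂F₃/∂y − ∂F₂/∂z = 3*x - y + 1
(∇×F)₂ = ∂F₁/∂z − ∂F₃/∂x = 0
(∇×F)₃ = ∂F₂/∂x − ∂F₁/∂y = -3*z - 3
∇×F = (3*x - y + 1, 0, -3*z - 3)
At (2, 3, -3): (4, 0, 6).

(4, 0, 6)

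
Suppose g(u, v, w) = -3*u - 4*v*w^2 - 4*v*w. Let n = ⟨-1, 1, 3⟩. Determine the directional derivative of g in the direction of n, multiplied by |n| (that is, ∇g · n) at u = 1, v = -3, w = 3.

∂g/∂u = -3
∂g/∂v = -4*w^2 - 4*w
∂g/∂w = -8*v*w - 4*v
∇g at (1, -3, 3) = (-3, -48, 84)
∇g · n = (-3)(-1) + (-48)(1) + (84)(3) = 207

207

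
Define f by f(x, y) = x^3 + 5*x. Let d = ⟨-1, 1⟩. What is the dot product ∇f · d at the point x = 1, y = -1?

-8

∂f/∂x = 3*x^2 + 5
∂f/∂y = 0
∇f at (1, -1) = (8, 0)
∇f · d = (8)(-1) + (0)(1) = -8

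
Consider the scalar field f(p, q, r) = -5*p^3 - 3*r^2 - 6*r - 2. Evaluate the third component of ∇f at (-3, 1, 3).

-24

(∇f)_3 = ∂f/∂r = -6*r - 6
At (-3, 1, 3): -24.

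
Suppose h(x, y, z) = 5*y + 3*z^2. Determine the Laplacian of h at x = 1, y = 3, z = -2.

∂²h/∂x² = 0
∂²h/∂y² = 0
∂²h/∂z² = 6
∇²h = 6
At (1, 3, -2): 6.

6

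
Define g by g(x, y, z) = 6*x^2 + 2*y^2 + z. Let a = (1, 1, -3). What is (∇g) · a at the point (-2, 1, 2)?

-23

∂g/∂x = 12*x
∂g/∂y = 4*y
∂g/∂z = 1
∇g at (-2, 1, 2) = (-24, 4, 1)
∇g · a = (-24)(1) + (4)(1) + (1)(-3) = -23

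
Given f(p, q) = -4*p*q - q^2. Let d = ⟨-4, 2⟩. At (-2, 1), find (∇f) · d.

∂f/∂p = -4*q
∂f/∂q = -4*p - 2*q
∇f at (-2, 1) = (-4, 6)
∇f · d = (-4)(-4) + (6)(2) = 28

28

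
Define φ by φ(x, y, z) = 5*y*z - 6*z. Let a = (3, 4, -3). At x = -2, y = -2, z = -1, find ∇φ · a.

∂φ/∂x = 0
∂φ/∂y = 5*z
∂φ/∂z = 5*y - 6
∇φ at (-2, -2, -1) = (0, -5, -16)
∇φ · a = (0)(3) + (-5)(4) + (-16)(-3) = 28

28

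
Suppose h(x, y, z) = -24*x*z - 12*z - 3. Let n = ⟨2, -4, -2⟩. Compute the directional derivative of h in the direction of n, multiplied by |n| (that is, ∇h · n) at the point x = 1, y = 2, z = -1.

120

∂h/∂x = -24*z
∂h/∂y = 0
∂h/∂z = -24*x - 12
∇h at (1, 2, -1) = (24, 0, -36)
∇h · n = (24)(2) + (0)(-4) + (-36)(-2) = 120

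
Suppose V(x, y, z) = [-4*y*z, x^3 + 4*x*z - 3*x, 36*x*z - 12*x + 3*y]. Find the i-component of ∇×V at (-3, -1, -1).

(∇×V)_1 = ∂V₃/∂y − ∂V₂/∂z
= 3 − (4*x)
= -4*x + 3
At (-3, -1, -1): 15.

15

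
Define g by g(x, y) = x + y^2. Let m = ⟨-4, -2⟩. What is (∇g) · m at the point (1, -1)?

0

∂g/∂x = 1
∂g/∂y = 2*y
∇g at (1, -1) = (1, -2)
∇g · m = (1)(-4) + (-2)(-2) = 0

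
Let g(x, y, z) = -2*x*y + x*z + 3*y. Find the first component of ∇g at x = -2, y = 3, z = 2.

(∇g)_1 = ∂g/∂x = -2*y + z
At (-2, 3, 2): -4.

-4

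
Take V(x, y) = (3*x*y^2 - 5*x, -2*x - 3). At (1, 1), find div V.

-2

∂V₁/∂x = 3*y^2 - 5
∂V₂/∂y = 0
∇·V = 3*y^2 - 5
At (1, 1): -2.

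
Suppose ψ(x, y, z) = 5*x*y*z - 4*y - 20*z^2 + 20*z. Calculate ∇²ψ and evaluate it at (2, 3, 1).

∂²ψ/∂x² = 0
∂²ψ/∂y² = 0
∂²ψ/∂z² = -40
∇²ψ = -40
At (2, 3, 1): -40.

-40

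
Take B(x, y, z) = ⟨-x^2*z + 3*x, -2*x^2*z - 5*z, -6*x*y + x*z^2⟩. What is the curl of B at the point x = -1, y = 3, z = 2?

(∇×B)₁ = ∂B₃/∂y − ∂B₂/∂z = 2*x^2 - 6*x + 5
(∇×B)₂ = ∂B₁/∂z − ∂B₃/∂x = -x^2 + 6*y - z^2
(∇×B)₃ = ∂B₂/∂x − ∂B₁/∂y = -4*x*z
∇×B = (2*x^2 - 6*x + 5, -x^2 + 6*y - z^2, -4*x*z)
At (-1, 3, 2): (13, 13, 8).

(13, 13, 8)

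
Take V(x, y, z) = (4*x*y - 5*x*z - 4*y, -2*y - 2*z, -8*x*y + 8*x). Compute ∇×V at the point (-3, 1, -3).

(∇×V)₁ = ∂V₃/∂y − ∂V₂/∂z = -8*x + 2
(∇×V)₂ = ∂V₁/∂z − ∂V₃/∂x = -5*x + 8*y - 8
(∇×V)₃ = ∂V₂/∂x − ∂V₁/∂y = -4*x + 4
∇×V = (-8*x + 2, -5*x + 8*y - 8, -4*x + 4)
At (-3, 1, -3): (26, 15, 16).

(26, 15, 16)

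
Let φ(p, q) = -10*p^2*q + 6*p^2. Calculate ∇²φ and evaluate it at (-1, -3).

72

∂²φ/∂p² = 4*(-5*q + 3)
∂²φ/∂q² = 0
∇²φ = -20*q + 12
At (-1, -3): 72.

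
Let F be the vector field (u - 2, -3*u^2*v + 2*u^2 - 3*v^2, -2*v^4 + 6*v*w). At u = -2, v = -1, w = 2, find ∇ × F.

(20, 0, -20)

(∇×F)₁ = ∂F₃/∂v − ∂F₂/∂w = -8*v^3 + 6*w
(∇×F)₂ = ∂F₁/∂w − ∂F₃/∂u = 0
(∇×F)₃ = ∂F₂/∂u − ∂F₁/∂v = -6*u*v + 4*u
∇×F = (-8*v^3 + 6*w, 0, -6*u*v + 4*u)
At (-2, -1, 2): (20, 0, -20).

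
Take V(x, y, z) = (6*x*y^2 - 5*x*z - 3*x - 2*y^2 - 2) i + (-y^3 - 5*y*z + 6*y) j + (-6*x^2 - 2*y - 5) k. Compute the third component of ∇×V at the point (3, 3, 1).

(∇×V)_3 = ∂V₂/∂x − ∂V₁/∂y
= 0 − (12*x*y - 4*y)
= -12*x*y + 4*y
At (3, 3, 1): -96.

-96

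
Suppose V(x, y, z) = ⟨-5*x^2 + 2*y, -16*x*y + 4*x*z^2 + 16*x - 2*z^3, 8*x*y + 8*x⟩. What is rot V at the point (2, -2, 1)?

(6, 8, 50)

(∇×V)₁ = ∂V₃/∂y − ∂V₂/∂z = -8*x*z + 8*x + 6*z^2
(∇×V)₂ = ∂V₁/∂z − ∂V₃/∂x = -8*y - 8
(∇×V)₃ = ∂V₂/∂x − ∂V₁/∂y = -16*y + 4*z^2 + 14
∇×V = (-8*x*z + 8*x + 6*z^2, -8*y - 8, -16*y + 4*z^2 + 14)
At (2, -2, 1): (6, 8, 50).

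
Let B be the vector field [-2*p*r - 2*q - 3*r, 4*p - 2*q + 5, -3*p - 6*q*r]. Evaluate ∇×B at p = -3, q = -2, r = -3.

(∇×B)₁ = ∂B₃/∂q − ∂B₂/∂r = -6*r
(∇×B)₂ = ∂B₁/∂r − ∂B₃/∂p = -2*p
(∇×B)₃ = ∂B₂/∂p − ∂B₁/∂q = 6
∇×B = (-6*r, -2*p, 6)
At (-3, -2, -3): (18, 6, 6).

(18, 6, 6)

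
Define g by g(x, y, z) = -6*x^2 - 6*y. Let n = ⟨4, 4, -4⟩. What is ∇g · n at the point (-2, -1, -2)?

∂g/∂x = -12*x
∂g/∂y = -6
∂g/∂z = 0
∇g at (-2, -1, -2) = (24, -6, 0)
∇g · n = (24)(4) + (-6)(4) + (0)(-4) = 72

72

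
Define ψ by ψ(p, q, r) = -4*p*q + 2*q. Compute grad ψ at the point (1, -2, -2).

(8, -2, 0)

∂ψ/∂p = -4*q
∂ψ/∂q = -4*p + 2
∂ψ/∂r = 0
∇ψ = (-4*q, -4*p + 2, 0)
At (1, -2, -2): (8, -2, 0).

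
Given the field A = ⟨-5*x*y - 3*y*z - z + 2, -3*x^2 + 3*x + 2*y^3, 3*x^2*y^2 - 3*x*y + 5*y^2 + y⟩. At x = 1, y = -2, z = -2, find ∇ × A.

(∇×A)₁ = ∂A₃/∂y − ∂A₂/∂z = 6*x^2*y - 3*x + 10*y + 1
(∇×A)₂ = ∂A₁/∂z − ∂A₃/∂x = -6*x*y^2 - 1
(∇×A)₃ = ∂A₂/∂x − ∂A₁/∂y = -x + 3*z + 3
∇×A = (6*x^2*y - 3*x + 10*y + 1, -6*x*y^2 - 1, -x + 3*z + 3)
At (1, -2, -2): (-34, -25, -4).

(-34, -25, -4)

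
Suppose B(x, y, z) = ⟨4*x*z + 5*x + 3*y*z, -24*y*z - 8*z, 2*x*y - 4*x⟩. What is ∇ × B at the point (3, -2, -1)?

(∇×B)₁ = ∂B₃/∂y − ∂B₂/∂z = 2*x + 24*y + 8
(∇×B)₂ = ∂B₁/∂z − ∂B₃/∂x = 4*x + y + 4
(∇×B)₃ = ∂B₂/∂x − ∂B₁/∂y = -3*z
∇×B = (2*x + 24*y + 8, 4*x + y + 4, -3*z)
At (3, -2, -1): (-34, 14, 3).

(-34, 14, 3)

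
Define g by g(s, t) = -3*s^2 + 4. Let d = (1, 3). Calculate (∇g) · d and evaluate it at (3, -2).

-18

∂g/∂s = -6*s
∂g/∂t = 0
∇g at (3, -2) = (-18, 0)
∇g · d = (-18)(1) + (0)(3) = -18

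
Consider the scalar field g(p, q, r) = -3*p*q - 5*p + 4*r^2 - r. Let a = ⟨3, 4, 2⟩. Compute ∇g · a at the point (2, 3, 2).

∂g/∂p = -3*q - 5
∂g/∂q = -3*p
∂g/∂r = 8*r - 1
∇g at (2, 3, 2) = (-14, -6, 15)
∇g · a = (-14)(3) + (-6)(4) + (15)(2) = -36

-36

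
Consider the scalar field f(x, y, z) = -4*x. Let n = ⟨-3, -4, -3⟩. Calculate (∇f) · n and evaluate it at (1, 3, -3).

12

∂f/∂x = -4
∂f/∂y = 0
∂f/∂z = 0
∇f at (1, 3, -3) = (-4, 0, 0)
∇f · n = (-4)(-3) + (0)(-4) + (0)(-3) = 12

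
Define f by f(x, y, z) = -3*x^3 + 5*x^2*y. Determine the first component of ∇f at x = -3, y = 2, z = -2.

(∇f)_1 = ∂f/∂x = -9*x^2 + 10*x*y
At (-3, 2, -2): -141.

-141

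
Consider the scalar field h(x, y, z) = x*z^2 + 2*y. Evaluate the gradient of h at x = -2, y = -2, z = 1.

(1, 2, -4)

∂h/∂x = z^2
∂h/∂y = 2
∂h/∂z = 2*x*z
∇h = (z^2, 2, 2*x*z)
At (-2, -2, 1): (1, 2, -4).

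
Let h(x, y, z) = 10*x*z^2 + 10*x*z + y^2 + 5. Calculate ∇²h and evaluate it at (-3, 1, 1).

∂²h/∂x² = 0
∂²h/∂y² = 2
∂²h/∂z² = 20*x
∇²h = 20*x + 2
At (-3, 1, 1): -58.

-58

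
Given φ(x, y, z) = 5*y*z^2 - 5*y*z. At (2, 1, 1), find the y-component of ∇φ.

(∇φ)_2 = ∂φ/∂y = 5*z^2 - 5*z
At (2, 1, 1): 0.

0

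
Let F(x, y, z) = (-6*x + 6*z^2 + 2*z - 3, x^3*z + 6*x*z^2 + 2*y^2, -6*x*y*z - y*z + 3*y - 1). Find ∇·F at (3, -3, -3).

∂F₁/∂x = -6
∂F₂/∂y = 4*y
∂F₃/∂z = -6*x*y - y
∇·F = -6*x*y + 3*y - 6
At (3, -3, -3): 39.

39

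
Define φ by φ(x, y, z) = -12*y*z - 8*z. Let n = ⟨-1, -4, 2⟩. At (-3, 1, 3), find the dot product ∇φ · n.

∂φ/∂x = 0
∂φ/∂y = -12*z
∂φ/∂z = -12*y - 8
∇φ at (-3, 1, 3) = (0, -36, -20)
∇φ · n = (0)(-1) + (-36)(-4) + (-20)(2) = 104

104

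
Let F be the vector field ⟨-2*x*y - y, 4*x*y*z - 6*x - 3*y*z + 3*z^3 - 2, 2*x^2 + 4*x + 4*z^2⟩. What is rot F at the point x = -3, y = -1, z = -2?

(∇×F)₁ = ∂F₃/∂y − ∂F₂/∂z = -4*x*y + 3*y - 9*z^2
(∇×F)₂ = ∂F₁/∂z − ∂F₃/∂x = -4*x - 4
(∇×F)₃ = ∂F₂/∂x − ∂F₁/∂y = 2*x + 4*y*z - 5
∇×F = (-4*x*y + 3*y - 9*z^2, -4*x - 4, 2*x + 4*y*z - 5)
At (-3, -1, -2): (-51, 8, -3).

(-51, 8, -3)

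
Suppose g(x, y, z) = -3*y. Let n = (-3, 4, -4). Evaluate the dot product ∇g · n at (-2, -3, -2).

-12

∂g/∂x = 0
∂g/∂y = -3
∂g/∂z = 0
∇g at (-2, -3, -2) = (0, -3, 0)
∇g · n = (0)(-3) + (-3)(4) + (0)(-4) = -12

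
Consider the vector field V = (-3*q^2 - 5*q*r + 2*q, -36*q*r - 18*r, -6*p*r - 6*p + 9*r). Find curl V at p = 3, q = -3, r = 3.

(-90, 39, -5)

(∇×V)₁ = ∂V₃/∂q − ∂V₂/∂r = 36*q + 18
(∇×V)₂ = ∂V₁/∂r − ∂V₃/∂p = -5*q + 6*r + 6
(∇×V)₃ = ∂V₂/∂p − ∂V₁/∂q = 6*q + 5*r - 2
∇×V = (36*q + 18, -5*q + 6*r + 6, 6*q + 5*r - 2)
At (3, -3, 3): (-90, 39, -5).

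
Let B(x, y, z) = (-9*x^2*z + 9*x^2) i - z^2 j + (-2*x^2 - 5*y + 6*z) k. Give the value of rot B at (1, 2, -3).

(∇×B)₁ = ∂B₃/∂y − ∂B₂/∂z = 2*z - 5
(∇×B)₂ = ∂B₁/∂z − ∂B₃/∂x = -9*x^2 + 4*x
(∇×B)₃ = ∂B₂/∂x − ∂B₁/∂y = 0
∇×B = (2*z - 5, -9*x^2 + 4*x, 0)
At (1, 2, -3): (-11, -5, 0).

(-11, -5, 0)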